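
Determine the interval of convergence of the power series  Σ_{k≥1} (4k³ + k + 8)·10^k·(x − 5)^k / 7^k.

Apply the ratio test: |a_{k+1}| / |a_k| = [(4(k+1)³ + (k+1) + 8)/(4k³ + k + 8)] · 10/7, which tends to 10/7 as k → ∞.
The series converges when 10/7 · |x − 5| < 1, giving R = 7/10.
Endpoint x = 57/10: the terms have absolute value of order k³, which does not tend to 0, so the series diverges by the divergence test.
At x = 43/10: the terms do not tend to 0, so the series diverges.

(43/10, 57/10)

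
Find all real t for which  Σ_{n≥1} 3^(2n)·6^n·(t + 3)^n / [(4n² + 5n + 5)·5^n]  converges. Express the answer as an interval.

Ratio test: |a_{n+1}/a_n| = [(4n² + 5n + 5)/(4(n+1)² + 5(n+1) + 5)] · 9·6/5 → 54/5 as n → ∞.
The series converges when 54/5 · |t + 3| < 1, giving R = 5/54.
When t = -157/54, the terms are on the order of 1/n², so the series converges absolutely by comparison with the p-series (p = 2 > 1).
At t = -167/54: absolute convergence follows by limit comparison with Σ 1/n².

[-167/54, -157/54]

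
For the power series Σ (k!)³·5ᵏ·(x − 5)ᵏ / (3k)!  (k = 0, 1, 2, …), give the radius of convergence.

Apply the ratio test: |a_{k+1}| / |a_k| = (k+1)³/[(3k+1)·(3k+2)·(3k+3)] · 5, which tends to 5/27 as k → ∞.
Thus R = 1/(5/27) = 27/5.

R = 27/5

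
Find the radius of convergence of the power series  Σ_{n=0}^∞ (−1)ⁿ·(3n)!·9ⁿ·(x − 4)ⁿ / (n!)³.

Apply the ratio test: |a_{n+1}| / |a_n| = (3n+1)·(3n+2)·(3n+3)/(n+1)³ · 9, which tends to 243 as n → ∞.
Convergence for |x − 4| · 243 < 1, i.e. |x − 4| < 1/243. So R = 1/243.

R = 1/243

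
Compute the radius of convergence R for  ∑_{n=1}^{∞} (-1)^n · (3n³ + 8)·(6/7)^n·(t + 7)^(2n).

R = √42/6

The ratio of consecutive coefficients is [(3(n+1)³ + 8)/(3n³ + 8)] · 6/7 → 6/7.
Since the exponent of (t + 7) increases by 2 each term, convergence requires |t + 7|² < 7/6, hence R = √42/6.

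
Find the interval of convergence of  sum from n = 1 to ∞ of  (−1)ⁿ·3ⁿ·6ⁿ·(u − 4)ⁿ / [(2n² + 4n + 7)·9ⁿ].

[7/2, 9/2]

The ratio of consecutive coefficients is [(2n² + 4n + 7)/(2(n+1)² + 4(n+1) + 7)] · 3·6/9 → 2.
Thus R = 1/(2) = 1/2.
Endpoint u = 9/2: absolute convergence follows by limit comparison with Σ 1/n².
Endpoint u = 7/2: the terms are on the order of 1/n², so the series converges absolutely by comparison with the p-series (p = 2 > 1).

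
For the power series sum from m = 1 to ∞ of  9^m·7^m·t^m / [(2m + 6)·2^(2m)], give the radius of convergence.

By the ratio test, |a_{m+1}/a_m| = [(2m + 6)/(2(m+1) + 6)] · 9·7/4 → 63/4.
Thus R = 1/(63/4) = 4/63.

R = 4/63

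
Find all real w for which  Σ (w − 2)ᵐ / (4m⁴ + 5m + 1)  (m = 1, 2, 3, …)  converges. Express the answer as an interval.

[1, 3]

By the ratio test, |a_{m+1}/a_m| = (4m⁴ + 5m + 1)/(4(m+1)⁴ + 5(m+1) + 1) → 1.
Convergence for |w − 2| < 1, so R = 1.
At w = 3: the terms are on the order of 1/m⁴, so the series converges absolutely by comparison with the p-series (p = 4 > 1).
When w = 1, the terms are on the order of 1/m⁴, so the series converges absolutely by comparison with the p-series (p = 4 > 1).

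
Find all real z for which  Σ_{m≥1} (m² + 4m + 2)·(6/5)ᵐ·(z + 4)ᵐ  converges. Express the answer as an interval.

(-29/6, -19/6)

Ratio test: |a_{m+1}/a_m| = [((m+1)² + 4(m+1) + 2)/(m² + 4m + 2)] · 6/5 → 6/5 as m → ∞.
Convergence for |z + 4| · 6/5 < 1, i.e. |z + 4| < 5/6. So R = 5/6.
When z = -19/6, the terms do not tend to 0, so the series diverges.
Endpoint z = -29/6: the terms have absolute value of order m², which does not tend to 0, so the series diverges by the divergence test.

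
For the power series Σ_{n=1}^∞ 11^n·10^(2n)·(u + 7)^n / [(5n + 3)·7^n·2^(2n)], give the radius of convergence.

By the ratio test, |a_{n+1}/a_n| = [(5n + 3)/(5(n+1) + 3)] · 11·100/(7·4) → 275/7.
The series converges when 275/7 · |u + 7| < 1, giving R = 7/275.

R = 7/275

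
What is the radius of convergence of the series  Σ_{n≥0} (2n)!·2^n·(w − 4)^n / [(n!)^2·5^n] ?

By the ratio test, |a_{n+1}/a_n| = (2n+1)·(2n+2)/(n+1)² · 2/5 → 8/5.
Thus R = 1/(8/5) = 5/8.

R = 5/8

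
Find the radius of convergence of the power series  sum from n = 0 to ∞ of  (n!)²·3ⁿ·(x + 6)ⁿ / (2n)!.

Apply the ratio test: |a_{n+1}| / |a_n| = (n+1)²/[(2n+1)·(2n+2)] · 3, which tends to 3/4 as n → ∞.
The series converges when 3/4 · |x + 6| < 1, giving R = 4/3.

R = 4/3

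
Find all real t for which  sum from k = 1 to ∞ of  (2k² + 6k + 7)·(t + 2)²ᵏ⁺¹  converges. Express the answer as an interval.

The ratio of consecutive coefficients is (2(k+1)² + 6(k+1) + 7)/(2k² + 6k + 7) → 1.
Writing y = (t + 2)², the series in y has radius 1, so |t + 2| < √(1) = 1 and R = 1.
At t = -1: the terms have absolute value of order k², which does not tend to 0, so the series diverges by the divergence test.
At t = -3: the terms have absolute value of order k², which does not tend to 0, so the series diverges by the divergence test.

(-3, -1)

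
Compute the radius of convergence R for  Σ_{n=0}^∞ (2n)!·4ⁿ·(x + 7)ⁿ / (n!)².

R = 1/16

By the ratio test, |a_{n+1}/a_n| = (2n+1)·(2n+2)/(n+1)² · 4 → 16.
Hence the series converges for |x + 7| < 1/(16) = 1/16, so the radius of convergence is 1/16.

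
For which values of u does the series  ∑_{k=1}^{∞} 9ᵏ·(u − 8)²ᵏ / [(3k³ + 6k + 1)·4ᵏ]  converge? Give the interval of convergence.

Apply the ratio test: |a_{k+1}| / |a_k| = [(3k³ + 6k + 1)/(3(k+1)³ + 6(k+1) + 1)] · 9/4, which tends to 9/4 as k → ∞.
Writing y = (u − 8)², the series in y has radius 4/9, so |u − 8| < √(4/9) = 2/3 and R = 2/3.
At u = 26/3: absolute convergence follows by limit comparison with Σ 1/k³.
At u = 22/3: the series is dominated by a constant times Σ 1/k³, which converges (p = 3 > 1).

[22/3, 26/3]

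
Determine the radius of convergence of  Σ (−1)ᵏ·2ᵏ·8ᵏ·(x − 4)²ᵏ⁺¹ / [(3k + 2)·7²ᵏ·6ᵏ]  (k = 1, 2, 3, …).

By the ratio test, |a_{k+1}/a_k| = [(3k + 2)/(3(k+1) + 2)] · 2·8/(49·6) → 8/147.
Writing y = (x − 4)², the series in y has radius 147/8, so |x − 4| < √(147/8) and R = 7√6/4.

R = 7√6/4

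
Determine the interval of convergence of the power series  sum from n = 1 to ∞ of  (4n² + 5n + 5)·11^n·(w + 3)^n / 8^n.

Ratio test: |a_{n+1}/a_n| = [(4(n+1)² + 5(n+1) + 5)/(4n² + 5n + 5)] · 11/8 → 11/8 as n → ∞.
Convergence for |w + 3| · 11/8 < 1, i.e. |w + 3| < 8/11. So R = 8/11.
At w = -25/11: the terms do not tend to 0, so the series diverges.
Endpoint w = -41/11: the terms do not tend to 0, so the series diverges.

(-41/11, -25/11)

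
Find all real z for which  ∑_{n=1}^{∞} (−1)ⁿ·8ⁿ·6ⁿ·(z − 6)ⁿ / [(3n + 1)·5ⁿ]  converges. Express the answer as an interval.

The ratio of consecutive coefficients is [(3n + 1)/(3(n+1) + 1)] · 8·6/5 → 48/5.
Thus R = 1/(48/5) = 5/48.
At z = 293/48: convergence follows from the alternating series test (terms decrease monotonically to 0).
Endpoint z = 283/48: the terms are asymptotic to a nonzero constant times 1/n, so the series diverges by limit comparison with Σ 1/n.

(283/48, 293/48]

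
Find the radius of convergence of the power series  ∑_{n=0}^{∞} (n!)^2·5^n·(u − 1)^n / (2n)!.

Apply the ratio test: |a_{n+1}| / |a_n| = (n+1)²/[(2n+1)·(2n+2)] · 5, which tends to 5/4 as n → ∞.
Thus R = 1/(5/4) = 4/5.

R = 4/5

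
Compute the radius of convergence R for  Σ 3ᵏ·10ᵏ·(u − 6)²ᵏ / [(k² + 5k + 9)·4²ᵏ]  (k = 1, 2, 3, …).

Ratio test: |a_{k+1}/a_k| = [(k² + 5k + 9)/((k+1)² + 5(k+1) + 9)] · 3·10/16 → 15/8 as k → ∞.
Successive powers of (u − 6) differ by 2, so the series converges when |u − 6|² · 15/8 < 1, i.e. |u − 6| < √(8/15). So R = 2√30/15.

R = 2√30/15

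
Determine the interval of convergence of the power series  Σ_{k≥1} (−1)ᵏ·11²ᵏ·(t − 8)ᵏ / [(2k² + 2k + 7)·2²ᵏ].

Apply the ratio test: |a_{k+1}| / |a_k| = [(2k² + 2k + 7)/(2(k+1)² + 2(k+1) + 7)] · 121/4, which tends to 121/4 as k → ∞.
Thus R = 1/(121/4) = 4/121.
Check t = 972/121: absolute convergence follows by limit comparison with Σ 1/k².
Endpoint t = 964/121: the series is dominated by a constant times Σ 1/k², which converges (p = 2 > 1).

[964/121, 972/121]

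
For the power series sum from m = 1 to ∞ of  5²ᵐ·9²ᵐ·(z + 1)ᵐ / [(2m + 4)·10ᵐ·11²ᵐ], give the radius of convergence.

R = 242/405

Apply the ratio test: |a_{m+1}| / |a_m| = [(2m + 4)/(2(m+1) + 4)] · 25·81/(10·121), which tends to 405/242 as m → ∞.
Convergence for |z + 1| · 405/242 < 1, i.e. |z + 1| < 242/405. So R = 242/405.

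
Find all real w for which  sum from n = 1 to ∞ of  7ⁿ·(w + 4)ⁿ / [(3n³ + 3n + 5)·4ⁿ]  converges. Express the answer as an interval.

Ratio test: |a_{n+1}/a_n| = [(3n³ + 3n + 5)/(3(n+1)³ + 3(n+1) + 5)] · 7/4 → 7/4 as n → ∞.
The series converges when 7/4 · |w + 4| < 1, giving R = 4/7.
When w = -24/7, the series is dominated by a constant times Σ 1/n³, which converges (p = 3 > 1).
When w = -32/7, absolute convergence follows by limit comparison with Σ 1/n³.

[-32/7, -24/7]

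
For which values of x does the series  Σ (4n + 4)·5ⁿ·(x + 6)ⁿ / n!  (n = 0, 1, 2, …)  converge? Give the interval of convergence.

(−∞, ∞)

Apply the ratio test: |a_{n+1}| / |a_n| = (4(n+1) + 4)/(4n + 4) · 5 · 1/(n+1), which tends to 0 as n → ∞.
The ratio tends to 0 regardless of x, hence R = ∞.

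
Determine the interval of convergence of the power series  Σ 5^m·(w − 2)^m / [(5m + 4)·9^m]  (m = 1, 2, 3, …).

[1/5, 19/5)

By the ratio test, |a_{m+1}/a_m| = [(5m + 4)/(5(m+1) + 4)] · 5/9 → 5/9.
Convergence for |w − 2| · 5/9 < 1, i.e. |w − 2| < 9/5. So R = 9/5.
At w = 19/5: comparison with the harmonic series Σ 1/m shows the series diverges.
At w = 1/5: the terms alternate in sign and decrease monotonically to 0 in absolute value (size ~ c/m), so the alternating series test gives convergence.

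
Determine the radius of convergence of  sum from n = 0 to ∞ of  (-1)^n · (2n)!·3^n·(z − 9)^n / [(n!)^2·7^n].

Apply the ratio test: |a_{n+1}| / |a_n| = (2n+1)·(2n+2)/(n+1)² · 3/7, which tends to 12/7 as n → ∞.
The series converges when 12/7 · |z − 9| < 1, giving R = 7/12.

R = 7/12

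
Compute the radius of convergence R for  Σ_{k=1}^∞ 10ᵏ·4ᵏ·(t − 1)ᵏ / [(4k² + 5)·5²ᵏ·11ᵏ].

The ratio of consecutive coefficients is [(4k² + 5)/(4(k+1)² + 5)] · 10·4/(25·11) → 8/55.
Convergence for |t − 1| · 8/55 < 1, i.e. |t − 1| < 55/8. So R = 55/8.

R = 55/8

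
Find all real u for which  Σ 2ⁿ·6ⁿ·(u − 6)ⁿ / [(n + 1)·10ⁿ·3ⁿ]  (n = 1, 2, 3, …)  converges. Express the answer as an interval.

[7/2, 17/2)

By the ratio test, |a_{n+1}/a_n| = [(n + 1)/((n+1) + 1)] · 2·6/(10·3) → 2/5.
Thus R = 1/(2/5) = 5/2.
When u = 17/2, comparison with the harmonic series Σ 1/n shows the series diverges.
When u = 7/2, an alternating series whose terms decrease to 0 in absolute value, so it converges by the Leibniz criterion.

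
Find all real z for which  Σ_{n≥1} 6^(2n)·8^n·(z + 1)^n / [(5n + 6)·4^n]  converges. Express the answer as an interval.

Apply the ratio test: |a_{n+1}| / |a_n| = [(5n + 6)/(5(n+1) + 6)] · 36·8/4, which tends to 72 as n → ∞.
Convergence for |z + 1| · 72 < 1, i.e. |z + 1| < 1/72. So R = 1/72.
When z = -71/72, the terms are asymptotic to a nonzero constant times 1/n, so the series diverges by limit comparison with Σ 1/n.
When z = -73/72, an alternating series whose terms decrease to 0 in absolute value, so it converges by the Leibniz criterion.

[-73/72, -71/72)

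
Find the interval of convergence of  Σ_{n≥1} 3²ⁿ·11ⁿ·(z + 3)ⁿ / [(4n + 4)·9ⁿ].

Ratio test: |a_{n+1}/a_n| = [(4n + 4)/(4(n+1) + 4)] · 9·11/9 → 11 as n → ∞.
Convergence for |z + 3| · 11 < 1, i.e. |z + 3| < 1/11. So R = 1/11.
When z = -32/11, comparison with the harmonic series Σ 1/n shows the series diverges.
When z = -34/11, an alternating series whose terms decrease to 0 in absolute value, so it converges by the Leibniz criterion.

[-34/11, -32/11)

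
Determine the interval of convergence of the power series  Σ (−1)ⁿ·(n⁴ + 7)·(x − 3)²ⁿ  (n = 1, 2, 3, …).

(2, 4)

The ratio of consecutive coefficients is ((n+1)⁴ + 7)/(n⁴ + 7) → 1.
Successive powers of (x − 3) differ by 2, so the series converges when |x − 3|² · 1 < 1, i.e. |x − 3| < √(1) = 1. So R = 1.
When x = 4, the terms have absolute value of order n⁴, which does not tend to 0, so the series diverges by the divergence test.
Check x = 2: the terms do not tend to 0, so the series diverges.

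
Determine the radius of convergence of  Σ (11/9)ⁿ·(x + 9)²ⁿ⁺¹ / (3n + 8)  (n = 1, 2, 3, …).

By the ratio test, |a_{n+1}/a_n| = [(3n + 8)/(3(n+1) + 8)] · 11/9 → 11/9.
Successive powers of (x + 9) differ by 2, so the series converges when |x + 9|² · 11/9 < 1, i.e. |x + 9| < √(9/11). So R = 3√11/11.

R = 3√11/11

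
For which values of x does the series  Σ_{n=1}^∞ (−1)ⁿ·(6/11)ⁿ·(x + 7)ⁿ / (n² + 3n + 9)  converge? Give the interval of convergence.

Apply the ratio test: |a_{n+1}| / |a_n| = [(n² + 3n + 9)/((n+1)² + 3(n+1) + 9)] · 6/11, which tends to 6/11 as n → ∞.
Hence the series converges for |x + 7| < 1/(6/11) = 11/6, so the radius of convergence is 11/6.
Endpoint x = -31/6: the series is dominated by a constant times Σ 1/n², which converges (p = 2 > 1).
When x = -53/6, the series is dominated by a constant times Σ 1/n², which converges (p = 2 > 1).

[-53/6, -31/6]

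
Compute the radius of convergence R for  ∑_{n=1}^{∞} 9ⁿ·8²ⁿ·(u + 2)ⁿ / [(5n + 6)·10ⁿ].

Apply the ratio test: |a_{n+1}| / |a_n| = [(5n + 6)/(5(n+1) + 6)] · 9·64/10, which tends to 288/5 as n → ∞.
Convergence for |u + 2| · 288/5 < 1, i.e. |u + 2| < 5/288. So R = 5/288.

R = 5/288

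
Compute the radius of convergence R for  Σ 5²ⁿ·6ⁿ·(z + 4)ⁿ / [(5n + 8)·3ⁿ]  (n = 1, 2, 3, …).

Apply the ratio test: |a_{n+1}| / |a_n| = [(5n + 8)/(5(n+1) + 8)] · 25·6/3, which tends to 50 as n → ∞.
Thus R = 1/(50) = 1/50.

R = 1/50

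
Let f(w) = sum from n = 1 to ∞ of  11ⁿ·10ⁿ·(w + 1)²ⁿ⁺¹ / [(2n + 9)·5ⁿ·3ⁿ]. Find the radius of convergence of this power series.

By the ratio test, |a_{n+1}/a_n| = [(2n + 9)/(2(n+1) + 9)] · 11·10/(5·3) → 22/3.
Writing y = (w + 1)², the series in y has radius 3/22, so |w + 1| < √(3/22) and R = √66/22.

R = √66/22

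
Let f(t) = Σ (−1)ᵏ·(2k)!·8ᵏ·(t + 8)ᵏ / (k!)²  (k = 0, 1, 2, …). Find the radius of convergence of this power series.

R = 1/32

The ratio of consecutive coefficients is (2k+1)·(2k+2)/(k+1)² · 8 → 32.
Hence the series converges for |t + 8| < 1/(32) = 1/32, so the radius of convergence is 1/32.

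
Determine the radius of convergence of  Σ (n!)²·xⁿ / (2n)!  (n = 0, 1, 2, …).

The ratio of consecutive coefficients is (n+1)²/[(2n+1)·(2n+2)] → 1/4.
Hence the series converges for |x| < 1/(1/4) = 4, so the radius of convergence is 4.

R = 4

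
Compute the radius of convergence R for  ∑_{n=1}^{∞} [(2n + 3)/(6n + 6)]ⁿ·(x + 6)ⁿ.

R = 3

Applying the root test, |a_n|^(1/n) = (2n + 3)/(6n + 6) → 1/3.
The series converges when 1/3 · |x + 6| < 1, giving R = 3.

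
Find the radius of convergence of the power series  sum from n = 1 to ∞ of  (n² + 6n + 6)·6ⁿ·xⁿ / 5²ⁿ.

By the ratio test, |a_{n+1}/a_n| = [((n+1)² + 6(n+1) + 6)/(n² + 6n + 6)] · 6/25 → 6/25.
Convergence for |x| · 6/25 < 1, i.e. |x| < 25/6. So R = 25/6.

R = 25/6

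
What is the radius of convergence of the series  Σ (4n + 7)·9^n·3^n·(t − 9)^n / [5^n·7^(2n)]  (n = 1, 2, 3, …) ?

Apply the ratio test: |a_{n+1}| / |a_n| = [(4(n+1) + 7)/(4n + 7)] · 9·3/(5·49), which tends to 27/245 as n → ∞.
Convergence for |t − 9| · 27/245 < 1, i.e. |t − 9| < 245/27. So R = 245/27.

R = 245/27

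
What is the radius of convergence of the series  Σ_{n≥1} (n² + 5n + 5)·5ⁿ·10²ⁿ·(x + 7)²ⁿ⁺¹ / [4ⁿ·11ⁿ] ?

R = √55/25

Apply the ratio test: |a_{n+1}| / |a_n| = [((n+1)² + 5(n+1) + 5)/(n² + 5n + 5)] · 5·100/(4·11), which tends to 125/11 as n → ∞.
Since the exponent of (x + 7) increases by 2 each term, convergence requires |x + 7|² < 11/125, hence R = √55/25.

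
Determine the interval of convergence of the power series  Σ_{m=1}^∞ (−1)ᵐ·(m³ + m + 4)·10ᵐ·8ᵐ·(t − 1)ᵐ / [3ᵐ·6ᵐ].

(31/40, 49/40)

Ratio test: |a_{m+1}/a_m| = [((m+1)³ + (m+1) + 4)/(m³ + m + 4)] · 10·8/(3·6) → 40/9 as m → ∞.
Thus R = 1/(40/9) = 9/40.
When t = 49/40, the m-th term does not approach 0; divergence by the term test.
Endpoint t = 31/40: the m-th term does not approach 0; divergence by the term test.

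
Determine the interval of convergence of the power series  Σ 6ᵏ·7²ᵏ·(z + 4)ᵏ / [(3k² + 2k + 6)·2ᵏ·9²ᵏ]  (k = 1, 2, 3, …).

Ratio test: |a_{k+1}/a_k| = [(3k² + 2k + 6)/(3(k+1)² + 2(k+1) + 6)] · 6·49/(2·81) → 49/27 as k → ∞.
Convergence for |z + 4| · 49/27 < 1, i.e. |z + 4| < 27/49. So R = 27/49.
When z = -169/49, absolute convergence follows by limit comparison with Σ 1/k².
Check z = -223/49: absolute convergence follows by limit comparison with Σ 1/k².

[-223/49, -169/49]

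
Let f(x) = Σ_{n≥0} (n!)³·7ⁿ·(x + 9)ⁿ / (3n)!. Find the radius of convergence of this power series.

R = 27/7

Ratio test: |a_{n+1}/a_n| = (n+1)³/[(3n+1)·(3n+2)·(3n+3)] · 7 → 7/27 as n → ∞.
The series converges when 7/27 · |x + 9| < 1, giving R = 27/7.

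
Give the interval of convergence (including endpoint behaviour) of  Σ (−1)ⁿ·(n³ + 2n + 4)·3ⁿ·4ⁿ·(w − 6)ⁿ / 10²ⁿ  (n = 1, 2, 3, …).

By the ratio test, |a_{n+1}/a_n| = [((n+1)³ + 2(n+1) + 4)/(n³ + 2n + 4)] · 3·4/100 → 3/25.
Hence the series converges for |w − 6| < 1/(3/25) = 25/3, so the radius of convergence is 25/3.
At w = 43/3: the terms do not tend to 0, so the series diverges.
When w = -7/3, the terms do not tend to 0, so the series diverges.

(-7/3, 43/3)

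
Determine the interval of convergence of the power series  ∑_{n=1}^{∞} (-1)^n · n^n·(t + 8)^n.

Applying the root test, |a_n|^(1/n) = n → ∞.
Since the n-th root of |a_n| is unbounded, the series converges only at t = -8; R = 0.

{-8}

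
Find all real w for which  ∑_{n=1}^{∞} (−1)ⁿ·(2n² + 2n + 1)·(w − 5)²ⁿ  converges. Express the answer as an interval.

Apply the ratio test: |a_{n+1}| / |a_n| = (2(n+1)² + 2(n+1) + 1)/(2n² + 2n + 1), which tends to 1 as n → ∞.
Successive powers of (w − 5) differ by 2, so the series converges when |w − 5|² · 1 < 1, i.e. |w − 5| < √(1) = 1. So R = 1.
Endpoint w = 6: the n-th term does not approach 0; divergence by the term test.
Check w = 4: the terms have absolute value of order n², which does not tend to 0, so the series diverges by the divergence test.

(4, 6)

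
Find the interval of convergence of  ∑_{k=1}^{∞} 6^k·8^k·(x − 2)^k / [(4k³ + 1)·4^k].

[23/12, 25/12]

Apply the ratio test: |a_{k+1}| / |a_k| = [(4k³ + 1)/(4(k+1)³ + 1)] · 6·8/4, which tends to 12 as k → ∞.
Hence the series converges for |x − 2| < 1/(12) = 1/12, so the radius of convergence is 1/12.
Endpoint x = 25/12: the series is dominated by a constant times Σ 1/k³, which converges (p = 3 > 1).
Endpoint x = 23/12: the series is dominated by a constant times Σ 1/k³, which converges (p = 3 > 1).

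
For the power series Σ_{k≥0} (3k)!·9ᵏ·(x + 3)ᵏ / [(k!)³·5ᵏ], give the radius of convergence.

By the ratio test, |a_{k+1}/a_k| = (3k+1)·(3k+2)·(3k+3)/(k+1)³ · 9/5 → 243/5.
Convergence for |x + 3| · 243/5 < 1, i.e. |x + 3| < 5/243. So R = 5/243.

R = 5/243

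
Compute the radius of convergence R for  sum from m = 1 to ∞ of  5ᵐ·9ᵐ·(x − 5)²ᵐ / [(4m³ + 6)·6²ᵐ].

By the ratio test, |a_{m+1}/a_m| = [(4m³ + 6)/(4(m+1)³ + 6)] · 5·9/36 → 5/4.
Since the exponent of (x − 5) increases by 2 each term, convergence requires |x − 5|² < 4/5, hence R = 2√5/5.

R = 2√5/5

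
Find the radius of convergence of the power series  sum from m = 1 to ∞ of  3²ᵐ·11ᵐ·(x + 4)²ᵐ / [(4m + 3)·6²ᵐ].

R = 2√11/11

Ratio test: |a_{m+1}/a_m| = [(4m + 3)/(4(m+1) + 3)] · 9·11/36 → 11/4 as m → ∞.
Writing y = (x + 4)², the series in y has radius 4/11, so |x + 4| < √(4/11) and R = 2√11/11.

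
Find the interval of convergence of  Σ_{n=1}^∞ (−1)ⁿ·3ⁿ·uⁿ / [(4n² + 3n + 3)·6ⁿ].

Apply the ratio test: |a_{n+1}| / |a_n| = [(4n² + 3n + 3)/(4(n+1)² + 3(n+1) + 3)] · 3/6, which tends to 1/2 as n → ∞.
Thus R = 1/(1/2) = 2.
When u = 2, the series is dominated by a constant times Σ 1/n², which converges (p = 2 > 1).
Endpoint u = -2: absolute convergence follows by limit comparison with Σ 1/n².

[-2, 2]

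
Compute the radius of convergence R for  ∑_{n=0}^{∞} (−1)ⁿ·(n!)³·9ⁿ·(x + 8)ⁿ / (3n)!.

Apply the ratio test: |a_{n+1}| / |a_n| = (n+1)³/[(3n+1)·(3n+2)·(3n+3)] · 9, which tends to 1/3 as n → ∞.
Thus R = 1/(1/3) = 3.

R = 3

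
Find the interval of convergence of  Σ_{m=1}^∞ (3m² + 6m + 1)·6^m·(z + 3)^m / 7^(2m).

The ratio of consecutive coefficients is [(3(m+1)² + 6(m+1) + 1)/(3m² + 6m + 1)] · 6/49 → 6/49.
Hence the series converges for |z + 3| < 1/(6/49) = 49/6, so the radius of convergence is 49/6.
Endpoint z = 31/6: the terms do not tend to 0, so the series diverges.
Check z = -67/6: the terms have absolute value of order m², which does not tend to 0, so the series diverges by the divergence test.

(-67/6, 31/6)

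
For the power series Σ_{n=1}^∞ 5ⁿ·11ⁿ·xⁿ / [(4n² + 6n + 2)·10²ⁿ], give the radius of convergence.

The ratio of consecutive coefficients is [(4n² + 6n + 2)/(4(n+1)² + 6(n+1) + 2)] · 5·11/100 → 11/20.
Thus R = 1/(11/20) = 20/11.

R = 20/11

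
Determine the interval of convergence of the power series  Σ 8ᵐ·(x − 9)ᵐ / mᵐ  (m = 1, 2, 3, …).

(−∞, ∞)

Root test: |a_m|^(1/m) = 8/m → 0.
Since the m-th root of |a_m| tends to 0, the series converges for all real x; R = ∞.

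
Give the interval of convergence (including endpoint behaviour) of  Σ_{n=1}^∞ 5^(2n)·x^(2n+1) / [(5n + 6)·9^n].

Ratio test: |a_{n+1}/a_n| = [(5n + 6)/(5(n+1) + 6)] · 25/9 → 25/9 as n → ∞.
Since the exponent of x increases by 2 each term, convergence requires |x|² < 9/25, hence R = 3/5.
Endpoint x = 3/5: comparison with the harmonic series Σ 1/n shows the series diverges.
Check x = -3/5: comparison with the harmonic series Σ 1/n shows the series diverges.

(-3/5, 3/5)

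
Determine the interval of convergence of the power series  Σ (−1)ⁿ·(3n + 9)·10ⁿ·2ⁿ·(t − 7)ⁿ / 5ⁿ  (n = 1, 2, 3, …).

(27/4, 29/4)

Ratio test: |a_{n+1}/a_n| = [(3(n+1) + 9)/(3n + 9)] · 10·2/5 → 4 as n → ∞.
Thus R = 1/(4) = 1/4.
Endpoint t = 29/4: the terms have absolute value of order n, which does not tend to 0, so the series diverges by the divergence test.
When t = 27/4, the n-th term does not approach 0; divergence by the term test.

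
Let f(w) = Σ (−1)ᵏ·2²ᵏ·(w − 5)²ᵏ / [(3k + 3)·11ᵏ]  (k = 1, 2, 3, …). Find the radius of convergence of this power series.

R = √11/2

Ratio test: |a_{k+1}/a_k| = [(3k + 3)/(3(k+1) + 3)] · 4/11 → 4/11 as k → ∞.
Writing y = (w − 5)², the series in y has radius 11/4, so |w − 5| < √(11/4) and R = √11/2.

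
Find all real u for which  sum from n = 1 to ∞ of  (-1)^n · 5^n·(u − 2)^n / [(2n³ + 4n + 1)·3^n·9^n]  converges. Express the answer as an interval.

[-17/5, 37/5]

Apply the ratio test: |a_{n+1}| / |a_n| = [(2n³ + 4n + 1)/(2(n+1)³ + 4(n+1) + 1)] · 5/(3·9), which tends to 5/27 as n → ∞.
Thus R = 1/(5/27) = 27/5.
At u = 37/5: the terms are on the order of 1/n³, so the series converges absolutely by comparison with the p-series (p = 3 > 1).
At u = -17/5: the series is dominated by a constant times Σ 1/n³, which converges (p = 3 > 1).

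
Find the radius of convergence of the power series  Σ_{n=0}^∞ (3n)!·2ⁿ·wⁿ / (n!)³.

Apply the ratio test: |a_{n+1}| / |a_n| = (3n+1)·(3n+2)·(3n+3)/(n+1)³ · 2, which tends to 54 as n → ∞.
Hence the series converges for |w| < 1/(54) = 1/54, so the radius of convergence is 1/54.

R = 1/54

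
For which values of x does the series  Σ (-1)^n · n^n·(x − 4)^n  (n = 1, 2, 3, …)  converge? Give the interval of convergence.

{4}

Root test: |a_n|^(1/n) = n → ∞.
The root grows without bound, so R = 0 (convergence only at x = 4).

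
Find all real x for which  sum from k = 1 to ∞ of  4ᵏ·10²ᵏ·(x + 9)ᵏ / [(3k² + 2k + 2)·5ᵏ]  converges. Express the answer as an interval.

[-721/80, -719/80]

Ratio test: |a_{k+1}/a_k| = [(3k² + 2k + 2)/(3(k+1)² + 2(k+1) + 2)] · 4·100/5 → 80 as k → ∞.
Hence the series converges for |x + 9| < 1/(80) = 1/80, so the radius of convergence is 1/80.
When x = -719/80, the terms are on the order of 1/k², so the series converges absolutely by comparison with the p-series (p = 2 > 1).
When x = -721/80, the terms are on the order of 1/k², so the series converges absolutely by comparison with the p-series (p = 2 > 1).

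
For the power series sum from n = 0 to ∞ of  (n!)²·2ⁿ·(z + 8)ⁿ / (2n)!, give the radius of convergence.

Ratio test: |a_{n+1}/a_n| = (n+1)²/[(2n+1)·(2n+2)] · 2 → 1/2 as n → ∞.
Convergence for |z + 8| · 1/2 < 1, i.e. |z + 8| < 2. So R = 2.

R = 2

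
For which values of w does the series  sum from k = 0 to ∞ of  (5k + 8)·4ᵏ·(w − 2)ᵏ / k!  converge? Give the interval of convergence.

Apply the ratio test: |a_{k+1}| / |a_k| = (5(k+1) + 8)/(5k + 8) · 4 · 1/(k+1), which tends to 0 as k → ∞.
The ratio tends to 0 regardless of w, hence R = ∞.

(−∞, ∞)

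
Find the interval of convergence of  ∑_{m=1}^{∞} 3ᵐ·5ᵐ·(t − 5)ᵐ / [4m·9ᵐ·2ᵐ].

[19/5, 31/5)

By the ratio test, |a_{m+1}/a_m| = [4m/4(m+1)] · 3·5/(9·2) → 5/6.
Thus R = 1/(5/6) = 6/5.
Check t = 31/5: comparison with the harmonic series Σ 1/m shows the series diverges.
At t = 19/5: convergence follows from the alternating series test (terms decrease monotonically to 0).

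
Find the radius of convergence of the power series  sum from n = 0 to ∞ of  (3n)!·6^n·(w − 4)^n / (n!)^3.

R = 1/162

The ratio of consecutive coefficients is (3n+1)·(3n+2)·(3n+3)/(n+1)³ · 6 → 162.
Hence the series converges for |w − 4| < 1/(162) = 1/162, so the radius of convergence is 1/162.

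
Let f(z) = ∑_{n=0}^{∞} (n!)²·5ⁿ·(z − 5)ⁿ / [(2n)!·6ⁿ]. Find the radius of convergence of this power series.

R = 24/5

By the ratio test, |a_{n+1}/a_n| = (n+1)²/[(2n+1)·(2n+2)] · 5/6 → 5/24.
Convergence for |z − 5| · 5/24 < 1, i.e. |z − 5| < 24/5. So R = 24/5.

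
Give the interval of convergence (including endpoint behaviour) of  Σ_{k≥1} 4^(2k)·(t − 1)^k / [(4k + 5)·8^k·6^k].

[-2, 4)

Apply the ratio test: |a_{k+1}| / |a_k| = [(4k + 5)/(4(k+1) + 5)] · 16/(8·6), which tends to 1/3 as k → ∞.
Hence the series converges for |t − 1| < 1/(1/3) = 3, so the radius of convergence is 3.
Check t = 4: the terms are asymptotic to a nonzero constant times 1/k, so the series diverges by limit comparison with Σ 1/k.
At t = -2: convergence follows from the alternating series test (terms decrease monotonically to 0).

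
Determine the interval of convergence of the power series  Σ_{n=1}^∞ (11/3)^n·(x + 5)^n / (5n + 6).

[-58/11, -52/11)

By the ratio test, |a_{n+1}/a_n| = [(5n + 6)/(5(n+1) + 6)] · 11/3 → 11/3.
Thus R = 1/(11/3) = 3/11.
Check x = -52/11: comparison with the harmonic series Σ 1/n shows the series diverges.
Endpoint x = -58/11: an alternating series whose terms decrease to 0 in absolute value, so it converges by the Leibniz criterion.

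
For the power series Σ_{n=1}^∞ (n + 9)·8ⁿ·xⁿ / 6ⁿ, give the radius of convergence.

The ratio of consecutive coefficients is [((n+1) + 9)/(n + 9)] · 8/6 → 4/3.
Thus R = 1/(4/3) = 3/4.

R = 3/4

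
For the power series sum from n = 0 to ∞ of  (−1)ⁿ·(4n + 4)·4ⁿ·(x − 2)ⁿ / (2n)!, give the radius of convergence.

R = ∞

By the ratio test, |a_{n+1}/a_n| = (4(n+1) + 4)/(4n + 4) · 4 · 1/[(2n+1)·(2n+2)] → 0.
The limit is 0, so the series converges for all x; R = ∞.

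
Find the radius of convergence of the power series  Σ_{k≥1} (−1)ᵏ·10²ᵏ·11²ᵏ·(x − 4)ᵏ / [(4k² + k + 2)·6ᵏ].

By the ratio test, |a_{k+1}/a_k| = [(4k² + k + 2)/(4(k+1)² + (k+1) + 2)] · 100·121/6 → 6050/3.
Convergence for |x − 4| · 6050/3 < 1, i.e. |x − 4| < 3/6050. So R = 3/6050.

R = 3/6050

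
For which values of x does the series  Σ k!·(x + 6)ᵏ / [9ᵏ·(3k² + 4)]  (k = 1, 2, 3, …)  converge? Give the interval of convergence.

Ratio test: |a_{k+1}/a_k| = (k+1) · 1/9 · (3k² + 4)/(3(k+1)² + 4) → ∞ as k → ∞.
The terms grow without bound for any (x + 6) ≠ 0, so R = 0 (convergence only at x = -6).

{-6}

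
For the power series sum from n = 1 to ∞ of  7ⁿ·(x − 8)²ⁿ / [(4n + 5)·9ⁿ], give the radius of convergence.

Apply the ratio test: |a_{n+1}| / |a_n| = [(4n + 5)/(4(n+1) + 5)] · 7/9, which tends to 7/9 as n → ∞.
Successive powers of (x − 8) differ by 2, so the series converges when |x − 8|² · 7/9 < 1, i.e. |x − 8| < √(9/7). So R = 3√7/7.

R = 3√7/7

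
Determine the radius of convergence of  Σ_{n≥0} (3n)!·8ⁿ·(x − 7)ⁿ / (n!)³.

R = 1/216

The ratio of consecutive coefficients is (3n+1)·(3n+2)·(3n+3)/(n+1)³ · 8 → 216.
The series converges when 216 · |x − 7| < 1, giving R = 1/216.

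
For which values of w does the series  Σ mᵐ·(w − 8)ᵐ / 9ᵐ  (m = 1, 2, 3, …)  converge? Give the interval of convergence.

{8}

Root test: |a_m|^(1/m) = m/9 → ∞.
The root grows without bound, so R = 0 (convergence only at w = 8).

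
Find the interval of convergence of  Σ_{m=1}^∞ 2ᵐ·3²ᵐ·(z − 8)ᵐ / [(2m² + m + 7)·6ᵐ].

[23/3, 25/3]

By the ratio test, |a_{m+1}/a_m| = [(2m² + m + 7)/(2(m+1)² + (m+1) + 7)] · 2·9/6 → 3.
Hence the series converges for |z − 8| < 1/(3) = 1/3, so the radius of convergence is 1/3.
Endpoint z = 25/3: the series is dominated by a constant times Σ 1/m², which converges (p = 2 > 1).
When z = 23/3, the terms are on the order of 1/m², so the series converges absolutely by comparison with the p-series (p = 2 > 1).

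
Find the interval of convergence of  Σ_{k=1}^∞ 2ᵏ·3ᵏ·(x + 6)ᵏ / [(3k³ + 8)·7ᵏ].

Apply the ratio test: |a_{k+1}| / |a_k| = [(3k³ + 8)/(3(k+1)³ + 8)] · 2·3/7, which tends to 6/7 as k → ∞.
The series converges when 6/7 · |x + 6| < 1, giving R = 7/6.
At x = -29/6: absolute convergence follows by limit comparison with Σ 1/k³.
Check x = -43/6: the terms are on the order of 1/k³, so the series converges absolutely by comparison with the p-series (p = 3 > 1).

[-43/6, -29/6]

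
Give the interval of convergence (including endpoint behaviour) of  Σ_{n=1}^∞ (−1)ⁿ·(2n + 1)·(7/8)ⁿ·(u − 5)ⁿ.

Ratio test: |a_{n+1}/a_n| = [(2(n+1) + 1)/(2n + 1)] · 7/8 → 7/8 as n → ∞.
Hence the series converges for |u − 5| < 1/(7/8) = 8/7, so the radius of convergence is 8/7.
Endpoint u = 43/7: the terms do not tend to 0, so the series diverges.
At u = 27/7: the terms do not tend to 0, so the series diverges.

(27/7, 43/7)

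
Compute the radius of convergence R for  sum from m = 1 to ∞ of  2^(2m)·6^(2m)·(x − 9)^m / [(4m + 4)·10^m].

R = 5/72

By the ratio test, |a_{m+1}/a_m| = [(4m + 4)/(4(m+1) + 4)] · 4·36/10 → 72/5.
The series converges when 72/5 · |x − 9| < 1, giving R = 5/72.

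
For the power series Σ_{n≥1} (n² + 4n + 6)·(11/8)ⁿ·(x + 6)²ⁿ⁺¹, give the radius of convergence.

R = 2√22/11

The ratio of consecutive coefficients is [((n+1)² + 4(n+1) + 6)/(n² + 4n + 6)] · 11/8 → 11/8.
Successive powers of (x + 6) differ by 2, so the series converges when |x + 6|² · 11/8 < 1, i.e. |x + 6| < √(8/11). So R = 2√22/11.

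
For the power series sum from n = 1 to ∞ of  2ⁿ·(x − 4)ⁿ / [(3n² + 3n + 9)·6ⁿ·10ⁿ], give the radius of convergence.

By the ratio test, |a_{n+1}/a_n| = [(3n² + 3n + 9)/(3(n+1)² + 3(n+1) + 9)] · 2/(6·10) → 1/30.
Hence the series converges for |x − 4| < 1/(1/30) = 30, so the radius of convergence is 30.

R = 30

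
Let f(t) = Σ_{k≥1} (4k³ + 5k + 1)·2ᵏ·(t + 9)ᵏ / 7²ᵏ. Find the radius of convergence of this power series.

R = 49/2

The ratio of consecutive coefficients is [(4(k+1)³ + 5(k+1) + 1)/(4k³ + 5k + 1)] · 2/49 → 2/49.
Hence the series converges for |t + 9| < 1/(2/49) = 49/2, so the radius of convergence is 49/2.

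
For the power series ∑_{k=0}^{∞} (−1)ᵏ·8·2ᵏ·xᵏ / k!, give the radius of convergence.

R = ∞

Ratio test: |a_{k+1}/a_k| = 8/8 · 2 · 1/(k+1) → 0 as k → ∞.
The ratio tends to 0 regardless of x, hence R = ∞.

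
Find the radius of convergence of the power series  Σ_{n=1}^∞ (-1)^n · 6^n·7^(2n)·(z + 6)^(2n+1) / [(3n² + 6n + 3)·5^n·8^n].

R = 2√15/21

The ratio of consecutive coefficients is [(3n² + 6n + 3)/(3(n+1)² + 6(n+1) + 3)] · 6·49/(5·8) → 147/20.
Since the exponent of (z + 6) increases by 2 each term, convergence requires |z + 6|² < 20/147, hence R = 2√15/21.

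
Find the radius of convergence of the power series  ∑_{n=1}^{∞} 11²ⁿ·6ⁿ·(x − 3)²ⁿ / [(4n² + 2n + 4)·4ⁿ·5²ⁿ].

R = 5√6/33

The ratio of consecutive coefficients is [(4n² + 2n + 4)/(4(n+1)² + 2(n+1) + 4)] · 121·6/(4·25) → 363/50.
Successive powers of (x − 3) differ by 2, so the series converges when |x − 3|² · 363/50 < 1, i.e. |x − 3| < √(50/363). So R = 5√6/33.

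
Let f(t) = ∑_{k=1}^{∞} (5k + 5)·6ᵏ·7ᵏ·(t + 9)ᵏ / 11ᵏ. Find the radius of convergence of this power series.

Apply the ratio test: |a_{k+1}| / |a_k| = [(5(k+1) + 5)/(5k + 5)] · 6·7/11, which tends to 42/11 as k → ∞.
The series converges when 42/11 · |t + 9| < 1, giving R = 11/42.

R = 11/42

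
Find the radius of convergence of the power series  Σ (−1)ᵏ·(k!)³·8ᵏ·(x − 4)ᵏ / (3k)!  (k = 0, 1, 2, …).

Apply the ratio test: |a_{k+1}| / |a_k| = (k+1)³/[(3k+1)·(3k+2)·(3k+3)] · 8, which tends to 8/27 as k → ∞.
Convergence for |x − 4| · 8/27 < 1, i.e. |x − 4| < 27/8. So R = 27/8.

R = 27/8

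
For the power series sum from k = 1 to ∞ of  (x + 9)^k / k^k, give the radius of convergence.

R = ∞

By the Cauchy root test, |a_k|^(1/k) = 1/k → 0.
Since the k-th root of |a_k| tends to 0, the series converges for all real x; R = ∞.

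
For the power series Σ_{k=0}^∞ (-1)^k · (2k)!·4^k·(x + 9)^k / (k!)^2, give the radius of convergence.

Apply the ratio test: |a_{k+1}| / |a_k| = (2k+1)·(2k+2)/(k+1)² · 4, which tends to 16 as k → ∞.
Convergence for |x + 9| · 16 < 1, i.e. |x + 9| < 1/16. So R = 1/16.

R = 1/16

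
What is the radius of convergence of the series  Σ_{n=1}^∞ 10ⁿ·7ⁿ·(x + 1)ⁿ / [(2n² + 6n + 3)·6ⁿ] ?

Apply the ratio test: |a_{n+1}| / |a_n| = [(2n² + 6n + 3)/(2(n+1)² + 6(n+1) + 3)] · 10·7/6, which tends to 35/3 as n → ∞.
The series converges when 35/3 · |x + 1| < 1, giving R = 3/35.

R = 3/35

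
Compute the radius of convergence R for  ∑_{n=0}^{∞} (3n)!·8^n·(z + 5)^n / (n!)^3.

The ratio of consecutive coefficients is (3n+1)·(3n+2)·(3n+3)/(n+1)³ · 8 → 216.
Hence the series converges for |z + 5| < 1/(216) = 1/216, so the radius of convergence is 1/216.

R = 1/216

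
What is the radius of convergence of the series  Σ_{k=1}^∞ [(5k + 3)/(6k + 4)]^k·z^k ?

By the Cauchy root test, |a_k|^(1/k) = (5k + 3)/(6k + 4) → 5/6.
Thus R = 1/(5/6) = 6/5.

R = 6/5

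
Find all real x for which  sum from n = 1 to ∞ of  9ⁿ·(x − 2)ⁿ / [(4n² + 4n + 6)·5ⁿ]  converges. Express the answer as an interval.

By the ratio test, |a_{n+1}/a_n| = [(4n² + 4n + 6)/(4(n+1)² + 4(n+1) + 6)] · 9/5 → 9/5.
Convergence for |x − 2| · 9/5 < 1, i.e. |x − 2| < 5/9. So R = 5/9.
Check x = 23/9: the terms are on the order of 1/n², so the series converges absolutely by comparison with the p-series (p = 2 > 1).
When x = 13/9, the series is dominated by a constant times Σ 1/n², which converges (p = 2 > 1).

[13/9, 23/9]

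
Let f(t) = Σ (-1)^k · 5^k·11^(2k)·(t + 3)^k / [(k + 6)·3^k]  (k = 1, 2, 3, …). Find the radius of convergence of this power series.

The ratio of consecutive coefficients is [(k + 6)/((k+1) + 6)] · 5·121/3 → 605/3.
Convergence for |t + 3| · 605/3 < 1, i.e. |t + 3| < 3/605. So R = 3/605.

R = 3/605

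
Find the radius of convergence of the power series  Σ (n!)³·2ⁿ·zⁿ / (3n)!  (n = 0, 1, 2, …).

Ratio test: |a_{n+1}/a_n| = (n+1)³/[(3n+1)·(3n+2)·(3n+3)] · 2 → 2/27 as n → ∞.
The series converges when 2/27 · |z| < 1, giving R = 27/2.

R = 27/2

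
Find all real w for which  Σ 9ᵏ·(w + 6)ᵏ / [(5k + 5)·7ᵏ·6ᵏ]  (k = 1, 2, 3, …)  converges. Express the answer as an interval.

The ratio of consecutive coefficients is [(5k + 5)/(5(k+1) + 5)] · 9/(7·6) → 3/14.
Thus R = 1/(3/14) = 14/3.
Check w = -4/3: the terms behave like c/k; limit comparison with the harmonic series gives divergence.
When w = -32/3, an alternating series whose terms decrease to 0 in absolute value, so it converges by the Leibniz criterion.

[-32/3, -4/3)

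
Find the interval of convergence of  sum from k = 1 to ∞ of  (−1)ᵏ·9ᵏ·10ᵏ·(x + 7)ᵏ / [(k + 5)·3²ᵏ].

(-71/10, -69/10]

The ratio of consecutive coefficients is [(k + 5)/((k+1) + 5)] · 9·10/9 → 10.
Thus R = 1/(10) = 1/10.
Endpoint x = -69/10: the terms alternate in sign and decrease monotonically to 0 in absolute value (size ~ c/k), so the alternating series test gives convergence.
Endpoint x = -71/10: the terms are asymptotic to a nonzero constant times 1/k, so the series diverges by limit comparison with Σ 1/k.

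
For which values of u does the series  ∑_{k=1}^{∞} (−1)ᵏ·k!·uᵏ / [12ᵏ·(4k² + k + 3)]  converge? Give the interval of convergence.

The ratio of consecutive coefficients is (k+1) · 1/12 · (4k² + k + 3)/(4(k+1)² + (k+1) + 3) → ∞.
Since the ratio → ∞, the series diverges for every u ≠ 0, and R = 0.

{0}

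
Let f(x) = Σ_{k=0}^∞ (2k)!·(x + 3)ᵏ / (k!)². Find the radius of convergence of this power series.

R = 1/4

Apply the ratio test: |a_{k+1}| / |a_k| = (2k+1)·(2k+2)/(k+1)², which tends to 4 as k → ∞.
Thus R = 1/(4) = 1/4.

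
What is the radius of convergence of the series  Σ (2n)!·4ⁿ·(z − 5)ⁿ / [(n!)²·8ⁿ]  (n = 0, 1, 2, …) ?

R = 1/2

Ratio test: |a_{n+1}/a_n| = (2n+1)·(2n+2)/(n+1)² · 4/8 → 2 as n → ∞.
The series converges when 2 · |z − 5| < 1, giving R = 1/2.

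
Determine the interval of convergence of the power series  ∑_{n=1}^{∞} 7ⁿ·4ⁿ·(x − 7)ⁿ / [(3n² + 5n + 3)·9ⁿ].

[187/28, 205/28]

By the ratio test, |a_{n+1}/a_n| = [(3n² + 5n + 3)/(3(n+1)² + 5(n+1) + 3)] · 7·4/9 → 28/9.
Convergence for |x − 7| · 28/9 < 1, i.e. |x − 7| < 9/28. So R = 9/28.
Endpoint x = 205/28: the terms are on the order of 1/n², so the series converges absolutely by comparison with the p-series (p = 2 > 1).
When x = 187/28, the terms are on the order of 1/n², so the series converges absolutely by comparison with the p-series (p = 2 > 1).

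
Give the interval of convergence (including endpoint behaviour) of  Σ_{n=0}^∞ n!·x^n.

{0}

Ratio test: |a_{n+1}/a_n| = (n+1) → ∞ as n → ∞.
The terms grow without bound for any x ≠ 0, so R = 0 (convergence only at x = 0).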